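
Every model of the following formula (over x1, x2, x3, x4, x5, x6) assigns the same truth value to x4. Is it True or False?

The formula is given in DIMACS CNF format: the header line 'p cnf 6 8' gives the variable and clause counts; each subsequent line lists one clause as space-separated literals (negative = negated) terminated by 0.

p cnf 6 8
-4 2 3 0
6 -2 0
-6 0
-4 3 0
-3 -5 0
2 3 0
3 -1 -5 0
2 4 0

True

Suppose x4 = False.
The clause (¬x6) is unit, so x6 = False.
The clause (¬x2) is unit, so x2 = False.
Now (x2) is unsatisfied and unit — conflict.
So every satisfying assignment has x4 = True.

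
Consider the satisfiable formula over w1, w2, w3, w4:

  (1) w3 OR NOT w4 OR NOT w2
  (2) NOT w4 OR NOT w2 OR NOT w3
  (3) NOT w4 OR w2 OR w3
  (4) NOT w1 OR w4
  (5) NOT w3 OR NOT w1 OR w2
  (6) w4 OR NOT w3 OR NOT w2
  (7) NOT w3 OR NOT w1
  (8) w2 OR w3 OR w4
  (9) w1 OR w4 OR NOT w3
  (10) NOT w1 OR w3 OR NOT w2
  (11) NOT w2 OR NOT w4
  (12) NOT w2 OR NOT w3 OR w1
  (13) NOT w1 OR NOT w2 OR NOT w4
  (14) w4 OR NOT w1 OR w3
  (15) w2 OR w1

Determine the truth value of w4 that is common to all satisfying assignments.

Suppose w4 = true.
(NOT w2) alone gives w2 = false.
(w3) alone gives w3 = true.
(NOT w1) alone gives w1 = false.
But (w1) is also a unit clause — contradiction.
So every satisfying assignment has w4 = False.

False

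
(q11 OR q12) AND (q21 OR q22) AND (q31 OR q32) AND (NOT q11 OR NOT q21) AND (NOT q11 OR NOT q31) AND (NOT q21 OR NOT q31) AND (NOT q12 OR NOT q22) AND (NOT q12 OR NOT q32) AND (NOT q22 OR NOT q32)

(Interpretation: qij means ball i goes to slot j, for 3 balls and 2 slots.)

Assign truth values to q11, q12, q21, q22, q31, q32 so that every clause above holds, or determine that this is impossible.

Case q11 = true:
From the singleton clause (NOT q21), q21 = false.
From the singleton clause (q22), q22 = true.
From the singleton clause (NOT q31), q31 = false.
From the singleton clause (q32), q32 = true.
But (NOT q32) is also a unit clause — contradiction.
Undo q11 and try q11 = false.
From the singleton clause (q12), q12 = true.
From the singleton clause (NOT q22), q22 = false.
From the singleton clause (q21), q21 = true.
From the singleton clause (NOT q31), q31 = false.
From the singleton clause (q32), q32 = true.
But (NOT q32) is also a unit clause — contradiction.
Either choice for q11 ends in contradiction.

UNSATISFIABLE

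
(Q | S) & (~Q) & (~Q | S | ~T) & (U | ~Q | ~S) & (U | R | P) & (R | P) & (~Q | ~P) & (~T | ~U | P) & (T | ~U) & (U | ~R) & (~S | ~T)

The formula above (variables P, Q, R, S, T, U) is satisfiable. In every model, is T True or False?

Suppose T = 1.
Unit clause (~Q) forces Q = 0.
Unit clause (S) forces S = 1.
That conflicts with the unit clause (~S).
So every satisfying assignment has T = False.

False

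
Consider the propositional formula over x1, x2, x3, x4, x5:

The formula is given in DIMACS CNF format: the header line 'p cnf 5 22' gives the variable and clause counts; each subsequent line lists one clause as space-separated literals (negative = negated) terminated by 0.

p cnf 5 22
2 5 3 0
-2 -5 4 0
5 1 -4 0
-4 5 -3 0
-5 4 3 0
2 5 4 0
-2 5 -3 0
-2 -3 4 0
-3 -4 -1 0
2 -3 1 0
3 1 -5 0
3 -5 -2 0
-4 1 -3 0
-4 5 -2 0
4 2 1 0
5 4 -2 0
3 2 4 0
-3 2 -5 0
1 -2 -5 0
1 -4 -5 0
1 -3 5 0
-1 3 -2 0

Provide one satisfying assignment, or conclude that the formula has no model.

x1 ↦ True,  x2 ↦ False,  x3 ↦ False,  x4 ↦ True,  x5 ↦ True

Branch on x2: set x2 = False.
Branch on x5: set x5 = True.
Unit clause (¬x3) forces x3 = False.
Unit clause (x4) forces x4 = True.
Unit clause (x1) forces x1 = True.
All clauses are satisfied.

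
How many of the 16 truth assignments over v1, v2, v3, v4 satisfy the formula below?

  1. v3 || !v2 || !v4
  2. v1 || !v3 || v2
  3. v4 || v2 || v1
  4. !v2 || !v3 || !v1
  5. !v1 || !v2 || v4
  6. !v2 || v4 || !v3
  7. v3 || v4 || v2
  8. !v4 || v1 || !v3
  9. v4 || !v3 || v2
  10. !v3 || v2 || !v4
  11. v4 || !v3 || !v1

3

There are 2^4 = 16 truth assignments over (v1, v2, v3, v4).
Check each against the 11 clauses (columns in the order v1, v2, v3, v4):
  F F F F  ✗ fails (v4 || v2 || v1)
  F F F T  ✓ satisfies all
  F F T F  ✗ fails (v1 || !v3 || v2)
  F F T T  ✗ fails (v1 || !v3 || v2)
  F T F F  ✓ satisfies all
  F T F T  ✗ fails (v3 || !v2 || !v4)
  F T T F  ✗ fails (!v2 || v4 || !v3)
  F T T T  ✗ fails (!v4 || v1 || !v3)
  T F F F  ✗ fails (v3 || v4 || v2)
  T F F T  ✓ satisfies all
  T F T F  ✗ fails (v4 || !v3 || v2)
  T F T T  ✗ fails (!v3 || v2 || !v4)
  T T F F  ✗ fails (!v1 || !v2 || v4)
  T T F T  ✗ fails (v3 || !v2 || !v4)
  T T T F  ✗ fails (!v2 || !v3 || !v1)
  T T T T  ✗ fails (!v2 || !v3 || !v1)
3 of the 16 rows are models.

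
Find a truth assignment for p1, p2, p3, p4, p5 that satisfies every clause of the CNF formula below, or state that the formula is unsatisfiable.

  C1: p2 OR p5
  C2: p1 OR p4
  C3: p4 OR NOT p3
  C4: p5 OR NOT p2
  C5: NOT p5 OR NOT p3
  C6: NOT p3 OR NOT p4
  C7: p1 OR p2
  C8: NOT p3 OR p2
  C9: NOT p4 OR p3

p1 ↦ true, p2 ↦ false, p3 ↦ false, p4 ↦ false, p5 ↦ true

Try p2 = false.
From the singleton clause (p5), p5 = true.
From the singleton clause (NOT p3), p3 = false.
From the singleton clause (p1), p1 = true.
From the singleton clause (NOT p4), p4 = false.
This assignment satisfies each clause.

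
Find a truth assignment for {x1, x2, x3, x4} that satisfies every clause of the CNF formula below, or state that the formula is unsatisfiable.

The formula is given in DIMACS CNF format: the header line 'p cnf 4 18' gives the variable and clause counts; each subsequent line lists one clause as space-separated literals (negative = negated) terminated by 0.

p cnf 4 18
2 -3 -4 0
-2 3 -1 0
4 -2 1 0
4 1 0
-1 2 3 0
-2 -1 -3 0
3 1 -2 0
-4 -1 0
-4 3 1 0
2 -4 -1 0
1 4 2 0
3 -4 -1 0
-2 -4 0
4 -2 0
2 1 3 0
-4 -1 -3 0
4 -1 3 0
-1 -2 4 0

x1 ↦ True, x2 ↦ False, x3 ↦ True, x4 ↦ False

Suppose x4 = False.
From the singleton clause (x1), x1 = True.
From the singleton clause (¬x2), x2 = False.
From the singleton clause (x3), x3 = True.
This assignment satisfies each clause.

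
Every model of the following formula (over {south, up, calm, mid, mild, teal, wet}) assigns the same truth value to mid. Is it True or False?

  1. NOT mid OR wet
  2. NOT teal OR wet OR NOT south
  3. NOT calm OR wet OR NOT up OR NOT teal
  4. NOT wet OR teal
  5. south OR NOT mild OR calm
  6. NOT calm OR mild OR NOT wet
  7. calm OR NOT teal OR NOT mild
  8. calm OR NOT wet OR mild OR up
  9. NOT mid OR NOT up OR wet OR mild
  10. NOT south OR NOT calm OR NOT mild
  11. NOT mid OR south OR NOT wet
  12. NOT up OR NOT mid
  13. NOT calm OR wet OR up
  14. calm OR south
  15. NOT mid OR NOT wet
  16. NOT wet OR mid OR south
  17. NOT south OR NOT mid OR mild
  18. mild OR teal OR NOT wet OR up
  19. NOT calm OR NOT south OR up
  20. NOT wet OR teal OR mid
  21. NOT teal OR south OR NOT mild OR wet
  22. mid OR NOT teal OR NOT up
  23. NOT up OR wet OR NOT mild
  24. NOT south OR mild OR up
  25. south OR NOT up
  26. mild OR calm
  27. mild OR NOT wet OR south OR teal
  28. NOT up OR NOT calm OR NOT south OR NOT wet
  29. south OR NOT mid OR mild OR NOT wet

Suppose mid = true.
The clause (wet) is unit, so wet = true.
Now (NOT wet) is unsatisfied and unit — conflict.
So every satisfying assignment has mid = False.

False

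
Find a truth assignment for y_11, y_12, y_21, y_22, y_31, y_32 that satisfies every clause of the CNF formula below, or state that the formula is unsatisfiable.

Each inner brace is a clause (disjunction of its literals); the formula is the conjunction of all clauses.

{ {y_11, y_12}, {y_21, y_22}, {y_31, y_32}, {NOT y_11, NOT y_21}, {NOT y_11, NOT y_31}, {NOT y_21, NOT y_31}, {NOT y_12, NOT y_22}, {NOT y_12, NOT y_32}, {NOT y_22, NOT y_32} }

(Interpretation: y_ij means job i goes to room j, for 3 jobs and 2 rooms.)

Suppose y_11 = true.
The clause (NOT y_21) is unit, so y_21 = false.
The clause (y_22) is unit, so y_22 = true.
The clause (NOT y_31) is unit, so y_31 = false.
The clause (y_32) is unit, so y_32 = true.
That conflicts with the unit clause (NOT y_32).
Undo y_11 and try y_11 = false.
The clause (y_12) is unit, so y_12 = true.
The clause (NOT y_22) is unit, so y_22 = false.
The clause (y_21) is unit, so y_21 = true.
The clause (NOT y_31) is unit, so y_31 = false.
The clause (y_32) is unit, so y_32 = true.
That conflicts with the unit clause (NOT y_32).
Both values of y_11 lead to a conflict.

UNSATISFIABLE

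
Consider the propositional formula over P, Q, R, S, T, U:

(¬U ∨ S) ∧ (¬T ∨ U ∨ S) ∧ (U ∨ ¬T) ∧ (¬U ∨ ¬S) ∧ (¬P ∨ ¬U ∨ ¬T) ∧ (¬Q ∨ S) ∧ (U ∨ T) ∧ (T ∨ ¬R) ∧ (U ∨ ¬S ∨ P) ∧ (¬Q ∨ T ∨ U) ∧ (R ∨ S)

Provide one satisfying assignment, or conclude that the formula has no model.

Branch on U: set U = False.
Unit clause (¬T) forces T = False.
But (T) is also a unit clause — contradiction.
Undo U and try U = True.
Unit clause (S) forces S = True.
But (¬S) is also a unit clause — contradiction.
Both values of U lead to a conflict.

UNSATISFIABLE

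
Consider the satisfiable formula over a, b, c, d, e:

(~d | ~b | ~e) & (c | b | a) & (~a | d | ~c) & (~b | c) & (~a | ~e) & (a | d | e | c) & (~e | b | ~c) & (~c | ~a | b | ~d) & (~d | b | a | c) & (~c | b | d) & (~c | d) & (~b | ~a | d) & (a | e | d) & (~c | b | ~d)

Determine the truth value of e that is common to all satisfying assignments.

False

Suppose e = 1.
The clause (~a) is unit, so a = 0.
Branch on d: set d = 0.
The clause (~c) is unit, so c = 0.
The clause (b) is unit, so b = 1.
But (~b) is also a unit clause — contradiction.
So d must be the other value — set d = 1.
The clause (~b) is unit, so b = 0.
The clause (c) is unit, so c = 1.
But (~c) is also a unit clause — contradiction.
Either choice for d ends in contradiction.
So every satisfying assignment has e = False.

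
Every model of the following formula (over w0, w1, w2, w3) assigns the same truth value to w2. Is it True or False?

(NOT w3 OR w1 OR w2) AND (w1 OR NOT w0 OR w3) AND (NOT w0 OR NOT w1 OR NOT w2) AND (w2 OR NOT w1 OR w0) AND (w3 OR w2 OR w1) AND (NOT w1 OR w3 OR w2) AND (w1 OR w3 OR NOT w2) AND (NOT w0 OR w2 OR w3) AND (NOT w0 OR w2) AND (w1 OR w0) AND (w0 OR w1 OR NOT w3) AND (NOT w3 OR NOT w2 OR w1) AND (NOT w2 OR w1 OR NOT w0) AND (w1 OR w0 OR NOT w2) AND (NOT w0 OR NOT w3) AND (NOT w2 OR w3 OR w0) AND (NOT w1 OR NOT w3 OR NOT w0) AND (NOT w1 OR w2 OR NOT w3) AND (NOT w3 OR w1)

Suppose w2 = false.
(NOT w0) alone gives w0 = false.
(NOT w1) alone gives w1 = false.
But (w1) is also a unit clause — contradiction.
So every satisfying assignment has w2 = True.

True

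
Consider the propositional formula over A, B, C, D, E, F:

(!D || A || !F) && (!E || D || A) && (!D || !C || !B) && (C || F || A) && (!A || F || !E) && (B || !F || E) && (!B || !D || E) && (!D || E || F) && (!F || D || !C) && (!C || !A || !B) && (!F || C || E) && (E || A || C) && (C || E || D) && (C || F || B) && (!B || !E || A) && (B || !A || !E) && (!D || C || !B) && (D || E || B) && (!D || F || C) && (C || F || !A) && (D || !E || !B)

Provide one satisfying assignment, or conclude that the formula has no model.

A=false,  B=true,  C=true,  D=false,  E=false,  F=false

Case D = false:
Case E = false:
(C) alone gives C = true.
(!F) alone gives F = false.
(B) alone gives B = true.
(!A) alone gives A = false.
This assignment satisfies each clause.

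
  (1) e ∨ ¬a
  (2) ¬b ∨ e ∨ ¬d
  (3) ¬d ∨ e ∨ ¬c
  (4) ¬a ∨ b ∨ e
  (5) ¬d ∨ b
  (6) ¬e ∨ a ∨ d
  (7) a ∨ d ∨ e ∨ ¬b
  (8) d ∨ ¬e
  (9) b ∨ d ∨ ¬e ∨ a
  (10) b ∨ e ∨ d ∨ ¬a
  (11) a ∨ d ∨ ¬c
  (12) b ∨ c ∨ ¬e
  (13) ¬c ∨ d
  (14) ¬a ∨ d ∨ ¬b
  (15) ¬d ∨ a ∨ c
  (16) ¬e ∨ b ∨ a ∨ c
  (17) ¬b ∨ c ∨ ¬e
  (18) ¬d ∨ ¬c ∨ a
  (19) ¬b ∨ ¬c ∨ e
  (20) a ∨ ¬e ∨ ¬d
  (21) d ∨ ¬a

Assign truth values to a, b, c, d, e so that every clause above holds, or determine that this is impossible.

a ↦ True,  b ↦ True,  c ↦ True,  d ↦ True,  e ↦ True

Suppose e = True.
From the singleton clause (d), d = True.
From the singleton clause (b), b = True.
From the singleton clause (c), c = True.
From the singleton clause (a), a = True.
All clauses are satisfied.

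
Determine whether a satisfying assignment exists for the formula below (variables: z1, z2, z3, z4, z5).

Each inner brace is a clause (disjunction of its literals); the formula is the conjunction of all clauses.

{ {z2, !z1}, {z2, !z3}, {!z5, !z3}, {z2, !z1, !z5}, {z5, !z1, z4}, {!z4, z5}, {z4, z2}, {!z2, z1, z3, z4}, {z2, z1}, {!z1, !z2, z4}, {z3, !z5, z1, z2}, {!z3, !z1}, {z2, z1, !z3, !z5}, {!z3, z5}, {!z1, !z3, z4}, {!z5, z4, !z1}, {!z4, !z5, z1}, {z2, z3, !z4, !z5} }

Case z2 = true:
Case z5 = true:
Unit clause (!z3) forces z3 = false.
Case z1 = true:
Unit clause (z4) forces z4 = true.
All clauses are satisfied.
A satisfying assignment: z1=true; z2=true; z3=false; z4=true; z5=true.

Yes, satisfiable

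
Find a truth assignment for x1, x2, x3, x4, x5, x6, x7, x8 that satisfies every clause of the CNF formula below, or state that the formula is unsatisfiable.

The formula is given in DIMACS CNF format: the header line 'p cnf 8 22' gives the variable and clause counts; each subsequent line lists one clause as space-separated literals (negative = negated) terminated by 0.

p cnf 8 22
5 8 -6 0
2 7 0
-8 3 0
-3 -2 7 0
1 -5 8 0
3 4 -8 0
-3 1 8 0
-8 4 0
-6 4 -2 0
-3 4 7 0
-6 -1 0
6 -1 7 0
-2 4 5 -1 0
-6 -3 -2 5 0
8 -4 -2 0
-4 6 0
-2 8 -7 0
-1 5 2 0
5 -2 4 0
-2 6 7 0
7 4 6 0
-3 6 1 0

x1: False; x2: False; x3: True; x4: True; x5: False; x6: True; x7: True; x8: True

Suppose x2 = False.
The clause (x7) is unit, so x7 = True.
Suppose x8 = True.
The clause (x3) is unit, so x3 = True.
The clause (x4) is unit, so x4 = True.
The clause (x6) is unit, so x6 = True.
The clause (¬x1) is unit, so x1 = False.
No clause remains; x5 is free.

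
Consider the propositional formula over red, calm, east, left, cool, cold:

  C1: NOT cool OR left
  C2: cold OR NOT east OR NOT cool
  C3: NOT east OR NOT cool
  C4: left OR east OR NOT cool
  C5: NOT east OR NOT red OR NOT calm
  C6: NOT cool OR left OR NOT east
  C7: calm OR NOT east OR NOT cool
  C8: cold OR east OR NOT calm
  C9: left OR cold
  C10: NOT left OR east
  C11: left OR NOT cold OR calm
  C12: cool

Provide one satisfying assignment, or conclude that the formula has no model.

UNSATISFIABLE

From the singleton clause (cool), cool = true.
From the singleton clause (left), left = true.
From the singleton clause (NOT east), east = false.
That conflicts with the unit clause (east).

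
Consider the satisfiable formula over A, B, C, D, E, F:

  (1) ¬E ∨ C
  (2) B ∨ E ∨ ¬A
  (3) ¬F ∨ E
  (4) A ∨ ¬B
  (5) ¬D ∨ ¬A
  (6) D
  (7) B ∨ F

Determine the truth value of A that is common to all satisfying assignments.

Suppose A = True.
(¬D) alone gives D = False.
That conflicts with the unit clause (D).
So every satisfying assignment has A = False.

False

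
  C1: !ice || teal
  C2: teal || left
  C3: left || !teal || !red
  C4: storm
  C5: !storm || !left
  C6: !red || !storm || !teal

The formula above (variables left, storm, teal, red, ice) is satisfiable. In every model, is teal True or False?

True

Suppose teal = false.
The clause (!ice) is unit, so ice = false.
The clause (left) is unit, so left = true.
The clause (storm) is unit, so storm = true.
But (!storm) is also a unit clause — contradiction.
So every satisfying assignment has teal = True.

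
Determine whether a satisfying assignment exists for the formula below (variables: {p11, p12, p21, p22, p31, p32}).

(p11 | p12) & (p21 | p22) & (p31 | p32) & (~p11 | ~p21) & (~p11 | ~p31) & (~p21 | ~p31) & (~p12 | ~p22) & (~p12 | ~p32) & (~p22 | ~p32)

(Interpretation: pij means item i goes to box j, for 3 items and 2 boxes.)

Unsatisfiable

Suppose p11 = 1.
Unit clause (~p21) forces p21 = 0.
Unit clause (p22) forces p22 = 1.
Unit clause (~p31) forces p31 = 0.
Unit clause (p32) forces p32 = 1.
That conflicts with the unit clause (~p32).
Backtrack on p11: now try p11 = 0.
Unit clause (p12) forces p12 = 1.
Unit clause (~p22) forces p22 = 0.
Unit clause (p21) forces p21 = 1.
Unit clause (~p31) forces p31 = 0.
Unit clause (p32) forces p32 = 1.
That conflicts with the unit clause (~p32).
Either choice for p11 ends in contradiction.
No assignment satisfies every clause.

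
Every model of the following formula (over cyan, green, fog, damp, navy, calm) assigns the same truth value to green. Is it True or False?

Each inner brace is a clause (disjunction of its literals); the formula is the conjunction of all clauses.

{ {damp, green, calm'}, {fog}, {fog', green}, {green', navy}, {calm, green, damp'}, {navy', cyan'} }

Suppose green = 0.
From the singleton clause (fog), fog = 1.
But (fog') is also a unit clause — contradiction.
So every satisfying assignment has green = True.

True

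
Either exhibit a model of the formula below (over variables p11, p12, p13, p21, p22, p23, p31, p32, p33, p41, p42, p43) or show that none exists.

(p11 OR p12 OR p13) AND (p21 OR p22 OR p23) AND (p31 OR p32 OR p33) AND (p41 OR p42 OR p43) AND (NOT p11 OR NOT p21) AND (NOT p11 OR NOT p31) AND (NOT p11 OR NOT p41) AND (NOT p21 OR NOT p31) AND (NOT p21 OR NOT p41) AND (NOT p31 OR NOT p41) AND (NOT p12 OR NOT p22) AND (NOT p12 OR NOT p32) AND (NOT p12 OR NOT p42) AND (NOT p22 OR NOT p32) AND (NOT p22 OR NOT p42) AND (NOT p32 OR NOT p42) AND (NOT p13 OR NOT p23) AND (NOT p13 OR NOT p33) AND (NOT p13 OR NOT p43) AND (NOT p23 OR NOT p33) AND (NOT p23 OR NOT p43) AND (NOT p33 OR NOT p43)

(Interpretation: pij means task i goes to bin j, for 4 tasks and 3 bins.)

UNSATISFIABLE

Try p11 = false.
Try p12 = true.
The clause (NOT p22) is unit, so p22 = false.
The clause (NOT p32) is unit, so p32 = false.
The clause (NOT p42) is unit, so p42 = false.
Try p21 = true.
The clause (NOT p31) is unit, so p31 = false.
The clause (p33) is unit, so p33 = true.
The clause (NOT p41) is unit, so p41 = false.
The clause (p43) is unit, so p43 = true.
Now (NOT p43) is unsatisfied and unit — conflict.
Backtrack on p21: now try p21 = false.
The clause (p23) is unit, so p23 = true.
The clause (NOT p13) is unit, so p13 = false.
The clause (NOT p33) is unit, so p33 = false.
The clause (p31) is unit, so p31 = true.
The clause (NOT p41) is unit, so p41 = false.
The clause (p43) is unit, so p43 = true.
Now (NOT p43) is unsatisfied and unit — conflict.
Neither p21 = true nor p21 = false works.
Backtrack on p12: now try p12 = false.
The clause (p13) is unit, so p13 = true.
The clause (NOT p23) is unit, so p23 = false.
The clause (NOT p33) is unit, so p33 = false.
The clause (NOT p43) is unit, so p43 = false.
Try p21 = true.
The clause (NOT p31) is unit, so p31 = false.
The clause (p32) is unit, so p32 = true.
The clause (NOT p41) is unit, so p41 = false.
The clause (p42) is unit, so p42 = true.
Now (NOT p42) is unsatisfied and unit — conflict.
Backtrack on p21: now try p21 = false.
The clause (p22) is unit, so p22 = true.
The clause (NOT p32) is unit, so p32 = false.
The clause (p31) is unit, so p31 = true.
The clause (NOT p41) is unit, so p41 = false.
The clause (p42) is unit, so p42 = true.
Now (NOT p42) is unsatisfied and unit — conflict.
Neither p21 = true nor p21 = false works.
Neither p12 = true nor p12 = false works.
Backtrack on p11: now try p11 = true.
The clause (NOT p21) is unit, so p21 = false.
The clause (NOT p31) is unit, so p31 = false.
The clause (NOT p41) is unit, so p41 = false.
Try p22 = true.
The clause (NOT p12) is unit, so p12 = false.
The clause (NOT p32) is unit, so p32 = false.
The clause (p33) is unit, so p33 = true.
The clause (NOT p42) is unit, so p42 = false.
The clause (p43) is unit, so p43 = true.
Now (NOT p43) is unsatisfied and unit — conflict.
Backtrack on p22: now try p22 = false.
The clause (p23) is unit, so p23 = true.
The clause (NOT p13) is unit, so p13 = false.
The clause (NOT p33) is unit, so p33 = false.
The clause (p32) is unit, so p32 = true.
The clause (NOT p12) is unit, so p12 = false.
The clause (NOT p42) is unit, so p42 = false.
The clause (p43) is unit, so p43 = true.
Now (NOT p43) is unsatisfied and unit — conflict.
Neither p22 = true nor p22 = false works.
Neither p11 = true nor p11 = false works.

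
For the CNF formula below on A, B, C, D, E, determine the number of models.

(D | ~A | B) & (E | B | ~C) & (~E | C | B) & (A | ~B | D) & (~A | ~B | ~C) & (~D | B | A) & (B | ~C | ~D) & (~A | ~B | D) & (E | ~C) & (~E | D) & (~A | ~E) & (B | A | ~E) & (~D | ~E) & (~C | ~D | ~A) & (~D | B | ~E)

There are 2^5 = 32 truth assignments over (A, B, C, D, E).
Split on A. With A = 1, the clauses containing A are satisfied and ~A drops from the rest; 2 of the 2^4 = 16 assignments to the other variables satisfy what remains.
With A = 0, by the same count on the reduced clause set, 2 assignments work.
Total: 2 + 2 = 4.

4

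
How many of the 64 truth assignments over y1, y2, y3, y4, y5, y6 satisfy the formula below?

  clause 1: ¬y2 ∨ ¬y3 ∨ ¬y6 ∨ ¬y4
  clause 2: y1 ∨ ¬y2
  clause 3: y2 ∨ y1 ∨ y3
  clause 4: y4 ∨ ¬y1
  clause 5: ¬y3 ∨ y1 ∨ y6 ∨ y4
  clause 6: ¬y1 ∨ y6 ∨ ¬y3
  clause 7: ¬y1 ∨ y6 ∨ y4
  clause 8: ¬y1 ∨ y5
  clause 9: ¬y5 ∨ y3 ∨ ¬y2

9

There are 2^6 = 64 truth assignments over (y1, y2, y3, y4, y5, y6).
Split on y1. With y1 = True, the clauses containing y1 are satisfied and ¬y1 drops from the rest; 3 of the 2^5 = 32 assignments to the other variables satisfy what remains.
With y1 = False, by the same count on the reduced clause set, 6 assignments work.
(One model: y1=F, y2=F, y3=T, y4=F, y5=F, y6=T.)
Total: 3 + 6 = 9.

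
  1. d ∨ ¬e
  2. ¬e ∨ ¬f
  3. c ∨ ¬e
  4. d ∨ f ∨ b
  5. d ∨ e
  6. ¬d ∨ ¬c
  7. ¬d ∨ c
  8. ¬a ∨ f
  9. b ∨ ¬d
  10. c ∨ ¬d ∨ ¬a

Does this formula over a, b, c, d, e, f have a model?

Unsatisfiable

Branch on d: set d = True.
The clause (¬c) is unit, so c = False.
Now (c) is unsatisfied and unit — conflict.
Undo d and try d = False.
The clause (¬e) is unit, so e = False.
Now (e) is unsatisfied and unit — conflict.
Both values of d lead to a conflict.
No assignment satisfies every clause.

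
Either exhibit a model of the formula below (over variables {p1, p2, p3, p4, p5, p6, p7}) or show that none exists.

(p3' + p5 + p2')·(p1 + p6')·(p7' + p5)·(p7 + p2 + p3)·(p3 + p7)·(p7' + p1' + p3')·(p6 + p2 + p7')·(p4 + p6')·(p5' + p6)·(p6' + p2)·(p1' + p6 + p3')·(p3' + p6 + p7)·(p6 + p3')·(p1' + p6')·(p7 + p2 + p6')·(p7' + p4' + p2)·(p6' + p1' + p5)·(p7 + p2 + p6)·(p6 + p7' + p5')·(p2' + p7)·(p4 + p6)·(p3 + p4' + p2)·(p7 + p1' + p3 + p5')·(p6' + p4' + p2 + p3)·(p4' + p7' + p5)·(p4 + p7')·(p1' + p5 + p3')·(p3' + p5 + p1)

Case p1 = 1:
From the singleton clause (p6'), p6 = 0.
From the singleton clause (p5'), p5 = 0.
From the singleton clause (p7'), p7 = 0.
From the singleton clause (p3), p3 = 1.
But (p3') is also a unit clause — contradiction.
So p1 must be the other value — set p1 = 0.
From the singleton clause (p6'), p6 = 0.
From the singleton clause (p5'), p5 = 0.
From the singleton clause (p7'), p7 = 0.
From the singleton clause (p3), p3 = 1.
But (p3') is also a unit clause — contradiction.
Neither p1 = 1 nor p1 = 0 works.

UNSATISFIABLE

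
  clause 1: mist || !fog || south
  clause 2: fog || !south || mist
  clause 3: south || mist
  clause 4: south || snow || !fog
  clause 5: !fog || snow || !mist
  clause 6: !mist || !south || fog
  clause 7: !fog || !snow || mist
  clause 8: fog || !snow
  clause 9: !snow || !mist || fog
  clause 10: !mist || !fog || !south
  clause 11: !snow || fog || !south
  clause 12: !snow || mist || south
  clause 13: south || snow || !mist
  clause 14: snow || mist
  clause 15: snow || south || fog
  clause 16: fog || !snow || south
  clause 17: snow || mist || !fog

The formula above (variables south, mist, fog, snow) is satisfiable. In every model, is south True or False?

False

Suppose south = true.
Branch on fog: set fog = true.
(!mist) alone gives mist = false.
(!snow) alone gives snow = false.
That conflicts with the unit clause (snow).
Undo fog and try fog = false.
(mist) alone gives mist = true.
That conflicts with the unit clause (!mist).
Either choice for fog ends in contradiction.
So every satisfying assignment has south = False.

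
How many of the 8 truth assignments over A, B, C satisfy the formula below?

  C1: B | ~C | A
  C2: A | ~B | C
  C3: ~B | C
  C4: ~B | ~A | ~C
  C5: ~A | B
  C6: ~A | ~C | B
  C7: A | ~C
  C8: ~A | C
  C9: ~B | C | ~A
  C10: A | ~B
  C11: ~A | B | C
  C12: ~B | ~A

There are 2^3 = 8 truth assignments over (A, B, C).
Check each against the 12 clauses (columns in the order A, B, C):
  F F F  ✓ satisfies all
  F F T  ✗ fails (B | ~C | A)
  F T F  ✗ fails (A | ~B | C)
  F T T  ✗ fails (A | ~C)
  T F F  ✗ fails (~A | B)
  T F T  ✗ fails (~A | B)
  T T F  ✗ fails (~B | C)
  T T T  ✗ fails (~B | ~A | ~C)
1 of the 8 rows is a model.

1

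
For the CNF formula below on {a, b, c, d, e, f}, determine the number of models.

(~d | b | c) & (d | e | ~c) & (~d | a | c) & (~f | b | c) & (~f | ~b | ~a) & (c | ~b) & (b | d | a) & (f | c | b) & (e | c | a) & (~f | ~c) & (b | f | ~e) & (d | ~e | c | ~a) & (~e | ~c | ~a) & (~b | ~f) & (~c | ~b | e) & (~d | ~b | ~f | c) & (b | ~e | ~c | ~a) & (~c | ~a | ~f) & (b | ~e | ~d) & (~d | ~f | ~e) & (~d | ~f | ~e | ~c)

There are 2^6 = 64 truth assignments over (a, b, c, d, e, f).
Split on a. With a = 1, the clauses containing a are satisfied and ~a drops from the rest; 1 of the 2^5 = 32 assignments to the other variables satisfy what remains.
With a = 0, by the same count on the reduced clause set, 3 assignments work.
(One model: a=F, b=F, c=T, d=T, e=F, f=F.)
Total: 1 + 3 = 4.

4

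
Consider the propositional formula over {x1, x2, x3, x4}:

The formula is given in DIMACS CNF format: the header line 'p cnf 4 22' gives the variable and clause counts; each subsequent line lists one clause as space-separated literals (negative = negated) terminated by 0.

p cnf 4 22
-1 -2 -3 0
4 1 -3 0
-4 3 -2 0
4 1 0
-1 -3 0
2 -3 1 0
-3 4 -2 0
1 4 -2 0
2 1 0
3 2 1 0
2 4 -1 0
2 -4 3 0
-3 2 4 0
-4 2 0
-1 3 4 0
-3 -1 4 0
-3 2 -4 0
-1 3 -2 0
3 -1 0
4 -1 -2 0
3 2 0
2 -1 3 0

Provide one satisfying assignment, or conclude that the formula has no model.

Try x4 = True.
From the singleton clause (x2), x2 = True.
From the singleton clause (x3), x3 = True.
From the singleton clause (¬x1), x1 = False.
All clauses are satisfied.

x1=False,  x2=True,  x3=True,  x4=True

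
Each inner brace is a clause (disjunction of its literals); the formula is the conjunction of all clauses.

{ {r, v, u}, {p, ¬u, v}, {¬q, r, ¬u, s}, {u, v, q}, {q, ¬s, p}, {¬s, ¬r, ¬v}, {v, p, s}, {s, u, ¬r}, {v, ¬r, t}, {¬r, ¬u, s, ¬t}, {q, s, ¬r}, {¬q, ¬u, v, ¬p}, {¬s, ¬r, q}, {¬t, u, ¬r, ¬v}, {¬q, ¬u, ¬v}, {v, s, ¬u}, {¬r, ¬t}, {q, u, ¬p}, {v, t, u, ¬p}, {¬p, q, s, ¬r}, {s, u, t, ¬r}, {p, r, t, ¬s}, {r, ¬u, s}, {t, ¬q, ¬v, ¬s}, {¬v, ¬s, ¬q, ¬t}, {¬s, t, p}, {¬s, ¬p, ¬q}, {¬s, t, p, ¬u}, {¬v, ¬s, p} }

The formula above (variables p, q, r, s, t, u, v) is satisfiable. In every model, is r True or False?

Suppose r = True.
Unit clause (¬t) forces t = False.
Unit clause (v) forces v = True.
Unit clause (¬s) forces s = False.
Unit clause (u) forces u = True.
Unit clause (q) forces q = True.
Now (¬q) is unsatisfied and unit — conflict.
So every satisfying assignment has r = False.

False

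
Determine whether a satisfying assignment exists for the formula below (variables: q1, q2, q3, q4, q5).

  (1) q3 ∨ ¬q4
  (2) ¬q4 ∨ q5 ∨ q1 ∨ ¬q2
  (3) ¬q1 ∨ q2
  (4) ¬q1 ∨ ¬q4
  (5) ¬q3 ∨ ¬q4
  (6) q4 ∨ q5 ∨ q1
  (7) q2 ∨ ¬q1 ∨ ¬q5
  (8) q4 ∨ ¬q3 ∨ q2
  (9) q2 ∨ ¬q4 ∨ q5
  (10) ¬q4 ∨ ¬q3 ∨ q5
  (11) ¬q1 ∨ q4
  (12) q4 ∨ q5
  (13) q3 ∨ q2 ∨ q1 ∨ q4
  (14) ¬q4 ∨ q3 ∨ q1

Satisfiable

Suppose q3 = True.
(¬q4) alone gives q4 = False.
(q2) alone gives q2 = True.
(¬q1) alone gives q1 = False.
(q5) alone gives q5 = True.
All clauses are satisfied.
A satisfying assignment: q1: False; q2: True; q3: True; q4: False; q5: True.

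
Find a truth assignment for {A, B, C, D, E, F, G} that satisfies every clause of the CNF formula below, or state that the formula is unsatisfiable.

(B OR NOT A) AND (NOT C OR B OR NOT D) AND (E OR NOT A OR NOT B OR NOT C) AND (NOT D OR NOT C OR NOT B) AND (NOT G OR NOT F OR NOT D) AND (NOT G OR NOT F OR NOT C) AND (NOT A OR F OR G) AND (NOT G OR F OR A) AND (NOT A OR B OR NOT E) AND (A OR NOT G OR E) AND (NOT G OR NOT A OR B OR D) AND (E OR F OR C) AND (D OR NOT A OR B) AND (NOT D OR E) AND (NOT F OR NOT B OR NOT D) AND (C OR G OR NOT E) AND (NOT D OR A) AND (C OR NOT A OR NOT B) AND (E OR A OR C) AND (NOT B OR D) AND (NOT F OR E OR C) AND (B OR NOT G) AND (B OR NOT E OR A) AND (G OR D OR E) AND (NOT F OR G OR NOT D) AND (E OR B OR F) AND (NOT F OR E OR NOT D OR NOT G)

Branch on B: set B = true.
The clause (D) is unit, so D = true.
The clause (NOT C) is unit, so C = false.
The clause (E) is unit, so E = true.
The clause (NOT F) is unit, so F = false.
The clause (G) is unit, so G = true.
The clause (A) is unit, so A = true.
That conflicts with the unit clause (NOT A).
That branch fails; take B = false instead.
The clause (NOT A) is unit, so A = false.
The clause (NOT D) is unit, so D = false.
The clause (NOT G) is unit, so G = false.
The clause (NOT E) is unit, so E = false.
That conflicts with the unit clause (E).
Both values of B lead to a conflict.

UNSATISFIABLE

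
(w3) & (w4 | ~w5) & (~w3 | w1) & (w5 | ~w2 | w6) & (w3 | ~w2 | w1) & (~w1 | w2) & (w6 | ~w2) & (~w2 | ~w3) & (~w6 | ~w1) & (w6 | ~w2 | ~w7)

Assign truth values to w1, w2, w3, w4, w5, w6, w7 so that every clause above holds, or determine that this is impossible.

UNSATISFIABLE

The clause (w3) is unit, so w3 = 1.
The clause (w1) is unit, so w1 = 1.
The clause (w2) is unit, so w2 = 1.
But (~w2) is also a unit clause — contradiction.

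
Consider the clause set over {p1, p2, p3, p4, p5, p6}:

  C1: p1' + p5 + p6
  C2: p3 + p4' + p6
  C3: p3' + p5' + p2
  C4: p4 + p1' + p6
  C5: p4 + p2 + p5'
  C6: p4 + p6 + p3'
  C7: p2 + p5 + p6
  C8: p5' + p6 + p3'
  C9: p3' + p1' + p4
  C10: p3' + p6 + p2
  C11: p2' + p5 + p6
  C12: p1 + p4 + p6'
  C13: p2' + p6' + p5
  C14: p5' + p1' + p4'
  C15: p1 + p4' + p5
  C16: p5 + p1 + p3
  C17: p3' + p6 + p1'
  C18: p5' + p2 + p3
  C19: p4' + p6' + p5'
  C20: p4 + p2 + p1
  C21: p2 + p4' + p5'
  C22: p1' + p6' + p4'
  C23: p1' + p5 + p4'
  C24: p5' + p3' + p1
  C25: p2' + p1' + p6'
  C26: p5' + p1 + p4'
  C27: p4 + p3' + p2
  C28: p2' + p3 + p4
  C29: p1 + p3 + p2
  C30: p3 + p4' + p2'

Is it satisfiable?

Try p1 = 1.
Try p5 = 0.
Unit clause (p6) forces p6 = 1.
Unit clause (p2') forces p2 = 0.
Unit clause (p4') forces p4 = 0.
Unit clause (p3') forces p3 = 0.
This assignment satisfies each clause.
A satisfying assignment: p1=1; p2=0; p3=0; p4=0; p5=0; p6=1.

Yes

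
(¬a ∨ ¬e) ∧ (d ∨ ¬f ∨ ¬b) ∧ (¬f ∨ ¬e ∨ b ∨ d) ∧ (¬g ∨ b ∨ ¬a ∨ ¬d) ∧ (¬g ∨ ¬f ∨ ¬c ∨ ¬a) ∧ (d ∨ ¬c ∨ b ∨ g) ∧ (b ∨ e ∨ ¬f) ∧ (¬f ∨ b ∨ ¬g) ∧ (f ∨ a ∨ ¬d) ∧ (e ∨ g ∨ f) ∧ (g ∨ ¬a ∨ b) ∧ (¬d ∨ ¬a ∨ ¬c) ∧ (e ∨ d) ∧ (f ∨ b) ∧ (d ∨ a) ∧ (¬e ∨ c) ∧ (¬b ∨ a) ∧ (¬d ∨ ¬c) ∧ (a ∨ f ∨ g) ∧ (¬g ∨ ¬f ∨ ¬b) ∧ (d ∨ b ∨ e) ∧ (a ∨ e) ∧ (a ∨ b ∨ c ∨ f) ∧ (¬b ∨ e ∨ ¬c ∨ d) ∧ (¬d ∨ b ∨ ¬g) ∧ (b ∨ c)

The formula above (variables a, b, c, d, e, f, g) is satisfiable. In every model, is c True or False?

False

Suppose c = True.
The clause (¬d) is unit, so d = False.
The clause (e) is unit, so e = True.
The clause (¬a) is unit, so a = False.
That conflicts with the unit clause (a).
So every satisfying assignment has c = False.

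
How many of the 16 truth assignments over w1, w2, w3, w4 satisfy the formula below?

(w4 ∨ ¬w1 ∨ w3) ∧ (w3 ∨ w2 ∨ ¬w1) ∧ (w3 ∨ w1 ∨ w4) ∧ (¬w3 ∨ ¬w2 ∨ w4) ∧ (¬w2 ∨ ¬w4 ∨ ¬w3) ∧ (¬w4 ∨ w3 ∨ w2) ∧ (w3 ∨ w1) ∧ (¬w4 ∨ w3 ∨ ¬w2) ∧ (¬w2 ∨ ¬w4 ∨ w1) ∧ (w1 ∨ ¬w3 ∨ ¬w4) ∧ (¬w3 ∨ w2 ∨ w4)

1

There are 2^4 = 16 truth assignments over (w1, w2, w3, w4).
Check each against the 11 clauses (columns in the order w1, w2, w3, w4):
  F F F F  ✗ fails (w3 ∨ w1 ∨ w4)
  F F F T  ✗ fails (¬w4 ∨ w3 ∨ w2)
  F F T F  ✗ fails (¬w3 ∨ w2 ∨ w4)
  F F T T  ✗ fails (w1 ∨ ¬w3 ∨ ¬w4)
  F T F F  ✗ fails (w3 ∨ w1 ∨ w4)
  F T F T  ✗ fails (w3 ∨ w1)
  F T T F  ✗ fails (¬w3 ∨ ¬w2 ∨ w4)
  F T T T  ✗ fails (¬w2 ∨ ¬w4 ∨ ¬w3)
  T F F F  ✗ fails (w4 ∨ ¬w1 ∨ w3)
  T F F T  ✗ fails (w3 ∨ w2 ∨ ¬w1)
  T F T F  ✗ fails (¬w3 ∨ w2 ∨ w4)
  T F T T  ✓ satisfies all
  T T F F  ✗ fails (w4 ∨ ¬w1 ∨ w3)
  T T F T  ✗ fails (¬w4 ∨ w3 ∨ ¬w2)
  T T T F  ✗ fails (¬w3 ∨ ¬w2 ∨ w4)
  T T T T  ✗ fails (¬w2 ∨ ¬w4 ∨ ¬w3)
1 of the 16 rows is a model.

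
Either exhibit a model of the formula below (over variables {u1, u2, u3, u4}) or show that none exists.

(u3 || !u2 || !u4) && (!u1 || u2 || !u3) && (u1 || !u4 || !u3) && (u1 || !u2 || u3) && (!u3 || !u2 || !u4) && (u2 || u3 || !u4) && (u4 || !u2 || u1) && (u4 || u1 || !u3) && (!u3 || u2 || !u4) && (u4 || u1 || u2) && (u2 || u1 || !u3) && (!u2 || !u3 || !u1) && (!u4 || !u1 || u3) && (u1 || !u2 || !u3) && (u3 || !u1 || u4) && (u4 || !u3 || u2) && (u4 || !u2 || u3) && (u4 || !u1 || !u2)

UNSATISFIABLE

Try u3 = true.
Try u1 = false.
(!u4) alone gives u4 = false.
But (u4) is also a unit clause — contradiction.
So u1 must be the other value — set u1 = true.
(u2) alone gives u2 = true.
But (!u2) is also a unit clause — contradiction.
Neither u1 = true nor u1 = false works.
So u3 must be the other value — set u3 = false.
Try u2 = false.
(!u4) alone gives u4 = false.
(u1) alone gives u1 = true.
But (!u1) is also a unit clause — contradiction.
So u2 must be the other value — set u2 = true.
(!u4) alone gives u4 = false.
But (u4) is also a unit clause — contradiction.
Neither u2 = true nor u2 = false works.
Neither u3 = true nor u3 = false works.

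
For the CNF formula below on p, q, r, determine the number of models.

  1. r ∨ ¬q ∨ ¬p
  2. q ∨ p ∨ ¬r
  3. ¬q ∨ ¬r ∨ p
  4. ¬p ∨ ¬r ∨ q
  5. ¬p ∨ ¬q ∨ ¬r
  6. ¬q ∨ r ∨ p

There are 2^3 = 8 truth assignments over (p, q, r).
Check each against the 6 clauses (columns in the order p, q, r):
  F F F  ✓ satisfies all
  F F T  ✗ fails (q ∨ p ∨ ¬r)
  F T F  ✗ fails (¬q ∨ r ∨ p)
  F T T  ✗ fails (¬q ∨ ¬r ∨ p)
  T F F  ✓ satisfies all
  T F T  ✗ fails (¬p ∨ ¬r ∨ q)
  T T F  ✗ fails (r ∨ ¬q ∨ ¬p)
  T T T  ✗ fails (¬p ∨ ¬q ∨ ¬r)
2 of the 8 rows are models.

2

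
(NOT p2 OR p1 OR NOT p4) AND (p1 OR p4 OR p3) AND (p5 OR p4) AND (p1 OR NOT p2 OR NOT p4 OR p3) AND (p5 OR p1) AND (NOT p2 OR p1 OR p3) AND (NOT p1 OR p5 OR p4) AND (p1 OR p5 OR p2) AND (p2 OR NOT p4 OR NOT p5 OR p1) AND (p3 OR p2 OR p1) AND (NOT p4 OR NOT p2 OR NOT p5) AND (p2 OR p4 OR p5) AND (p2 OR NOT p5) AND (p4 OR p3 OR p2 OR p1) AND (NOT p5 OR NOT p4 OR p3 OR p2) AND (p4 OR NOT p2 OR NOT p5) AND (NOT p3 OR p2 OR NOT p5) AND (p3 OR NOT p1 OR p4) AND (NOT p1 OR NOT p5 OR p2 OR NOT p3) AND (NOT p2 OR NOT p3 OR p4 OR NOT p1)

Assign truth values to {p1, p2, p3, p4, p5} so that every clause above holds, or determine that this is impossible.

Suppose p5 = false.
From the singleton clause (p4), p4 = true.
From the singleton clause (p1), p1 = true.
All clauses hold; p2, p3 can take either value.

p1 ↦ true; p2 ↦ true; p3 ↦ false; p4 ↦ true; p5 ↦ false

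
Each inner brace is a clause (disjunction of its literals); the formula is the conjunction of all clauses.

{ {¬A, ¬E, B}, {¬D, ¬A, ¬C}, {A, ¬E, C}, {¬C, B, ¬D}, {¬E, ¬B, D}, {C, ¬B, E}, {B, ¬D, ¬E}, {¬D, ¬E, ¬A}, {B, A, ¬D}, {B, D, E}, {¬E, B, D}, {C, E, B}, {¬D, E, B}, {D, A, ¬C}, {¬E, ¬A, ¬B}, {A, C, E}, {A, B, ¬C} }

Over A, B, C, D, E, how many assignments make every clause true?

3

There are 2^5 = 32 truth assignments over (A, B, C, D, E).
Split on E. With E = True, the clauses containing E are satisfied and ¬E drops from the rest; 1 of the 2^4 = 16 assignments to the other variables satisfy what remains.
With E = False, by the same count on the reduced clause set, 2 assignments work.
Total: 1 + 2 = 3.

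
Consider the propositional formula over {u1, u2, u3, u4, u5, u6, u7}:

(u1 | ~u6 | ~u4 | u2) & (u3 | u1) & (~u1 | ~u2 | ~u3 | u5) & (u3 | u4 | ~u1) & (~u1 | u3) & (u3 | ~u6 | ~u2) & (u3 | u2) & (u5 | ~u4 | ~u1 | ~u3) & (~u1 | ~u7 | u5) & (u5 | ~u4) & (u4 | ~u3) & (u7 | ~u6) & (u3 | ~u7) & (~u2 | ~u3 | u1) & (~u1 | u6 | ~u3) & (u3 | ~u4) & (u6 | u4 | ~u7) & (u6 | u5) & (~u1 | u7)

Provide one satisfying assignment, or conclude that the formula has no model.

u1=1,  u2=1,  u3=1,  u4=1,  u5=1,  u6=1,  u7=1

Branch on u3: set u3 = 1.
From the singleton clause (u4), u4 = 1.
From the singleton clause (u5), u5 = 1.
Branch on u7: set u7 = 1.
Branch on u2: set u2 = 1.
From the singleton clause (u1), u1 = 1.
From the singleton clause (u6), u6 = 1.
Every clause now holds.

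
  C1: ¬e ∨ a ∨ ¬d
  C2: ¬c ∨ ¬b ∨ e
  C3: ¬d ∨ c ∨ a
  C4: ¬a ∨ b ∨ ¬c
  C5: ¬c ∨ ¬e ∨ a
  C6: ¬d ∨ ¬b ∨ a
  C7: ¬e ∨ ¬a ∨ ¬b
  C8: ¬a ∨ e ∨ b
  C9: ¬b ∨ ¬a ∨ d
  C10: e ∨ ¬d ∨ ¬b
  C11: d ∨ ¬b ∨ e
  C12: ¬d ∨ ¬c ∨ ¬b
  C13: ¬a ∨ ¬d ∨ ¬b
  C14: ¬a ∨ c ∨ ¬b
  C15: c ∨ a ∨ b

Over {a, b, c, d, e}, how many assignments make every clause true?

There are 2^5 = 32 truth assignments over (a, b, c, d, e).
Split on b. With b = True, the clauses containing b are satisfied and ¬b drops from the rest; 1 of the 2^4 = 16 assignments to the other variables satisfy what remains.
With b = False, by the same count on the reduced clause set, 4 assignments work.
(One model: a=F, b=F, c=T, d=F, e=F.)
Total: 1 + 4 = 5.

5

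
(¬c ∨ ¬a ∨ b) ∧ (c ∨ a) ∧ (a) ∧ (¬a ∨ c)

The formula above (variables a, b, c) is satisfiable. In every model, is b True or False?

Suppose b = False.
The clause (a) is unit, so a = True.
The clause (¬c) is unit, so c = False.
That conflicts with the unit clause (c).
So every satisfying assignment has b = True.

True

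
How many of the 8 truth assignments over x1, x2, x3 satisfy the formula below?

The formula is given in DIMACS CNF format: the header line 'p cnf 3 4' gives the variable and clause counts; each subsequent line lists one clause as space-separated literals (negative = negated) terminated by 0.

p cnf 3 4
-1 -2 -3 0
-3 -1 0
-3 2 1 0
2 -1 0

4

There are 2^3 = 8 truth assignments over (x1, x2, x3).
Check each against the 4 clauses (columns in the order x1, x2, x3):
  F F F  ✓ satisfies all
  F F T  ✗ fails (¬x3 ∨ x2 ∨ x1)
  F T F  ✓ satisfies all
  F T T  ✓ satisfies all
  T F F  ✗ fails (x2 ∨ ¬x1)
  T F T  ✗ fails (¬x3 ∨ ¬x1)
  T T F  ✓ satisfies all
  T T T  ✗ fails (¬x1 ∨ ¬x2 ∨ ¬x3)
4 of the 8 rows are models.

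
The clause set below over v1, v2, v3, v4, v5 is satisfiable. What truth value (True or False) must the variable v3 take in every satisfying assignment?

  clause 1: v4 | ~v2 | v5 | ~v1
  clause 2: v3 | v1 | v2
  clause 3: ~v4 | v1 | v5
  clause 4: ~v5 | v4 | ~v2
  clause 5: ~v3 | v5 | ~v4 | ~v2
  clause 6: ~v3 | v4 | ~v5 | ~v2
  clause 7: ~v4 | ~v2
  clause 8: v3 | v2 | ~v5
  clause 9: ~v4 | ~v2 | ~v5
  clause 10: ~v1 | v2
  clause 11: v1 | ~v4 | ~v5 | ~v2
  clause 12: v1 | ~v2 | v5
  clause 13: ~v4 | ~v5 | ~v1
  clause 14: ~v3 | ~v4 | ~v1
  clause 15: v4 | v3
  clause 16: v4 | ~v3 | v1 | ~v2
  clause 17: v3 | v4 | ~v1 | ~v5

Suppose v3 = 0.
The clause (v4) is unit, so v4 = 1.
The clause (~v2) is unit, so v2 = 0.
The clause (v1) is unit, so v1 = 1.
That conflicts with the unit clause (~v1).
So every satisfying assignment has v3 = True.

True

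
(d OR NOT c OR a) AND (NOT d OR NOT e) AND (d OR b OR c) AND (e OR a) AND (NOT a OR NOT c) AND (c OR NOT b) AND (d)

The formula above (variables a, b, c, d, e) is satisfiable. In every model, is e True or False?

False

Suppose e = true.
The clause (NOT d) is unit, so d = false.
That conflicts with the unit clause (d).
So every satisfying assignment has e = False.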